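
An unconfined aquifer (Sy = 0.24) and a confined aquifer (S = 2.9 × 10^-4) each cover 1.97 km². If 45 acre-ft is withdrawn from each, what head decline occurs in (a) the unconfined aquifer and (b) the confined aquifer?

A = 1.97 km² = 1.97 × 10^6 m²
ΔV = 45 acre-ft = 55510 m³
Unconfined: Δh_u = ΔV/(Sy·A) = 55510/(0.24 × 1.97 × 10^6) = 0.1174 m
Confined: Δh_c = ΔV/(S·A) = 55510/(2.9 × 10^-4 × 1.97 × 10^6) = 97.16 m

Δh_u ≈ 0.117 m; Δh_c ≈ 97.2 m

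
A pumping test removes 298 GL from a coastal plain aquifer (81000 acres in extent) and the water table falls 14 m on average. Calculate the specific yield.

A = 81000 acres = 3.278 × 10^8 m²
ΔV = 298 GL = 2.98 × 10^8 m³
Sy = ΔV / (A × Δh) = 2.98 × 10^8 m³ / (3.278 × 10^8 m² × 14 m) = 0.06494

Sy ≈ 0.065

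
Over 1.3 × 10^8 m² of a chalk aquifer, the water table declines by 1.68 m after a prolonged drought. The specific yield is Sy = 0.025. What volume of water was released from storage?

ΔV = Sy × A × Δh = 0.025 × 1.3 × 10^8 m² × 1.68 m = 5.46 × 10^6 m³

ΔV ≈ 5.46 × 10^6 m³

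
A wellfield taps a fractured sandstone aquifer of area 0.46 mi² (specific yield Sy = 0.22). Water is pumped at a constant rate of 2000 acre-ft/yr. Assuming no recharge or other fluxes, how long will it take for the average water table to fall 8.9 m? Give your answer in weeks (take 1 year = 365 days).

t ≈ 49.3 weeks

A = 0.46 mi² = 1.191 × 10^6 m²
ΔV = Sy × A × Δh = 0.22 × 1.191 × 10^6 × 8.9 = 2.333 × 10^6 m³
Q = 2000 acre-ft/yr = 6759 m³/d
t = ΔV / Q = 2.333 × 10^6 m³ / 6759 m³/d = 345.1 d
t = 345.1 d ≈ 49.31 weeks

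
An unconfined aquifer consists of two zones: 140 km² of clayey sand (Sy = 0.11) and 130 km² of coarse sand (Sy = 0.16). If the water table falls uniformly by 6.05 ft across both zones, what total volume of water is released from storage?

A₁ = 140 km² = 1.4 × 10^8 m²; A₂ = 130 km² = 1.3 × 10^8 m²
Δh = 6.05 ft = 1.844 m
ΔV₁ = 0.11 × 1.4 × 10^8 × 1.844 = 2.84 × 10^7 m³
ΔV₂ = 0.16 × 1.3 × 10^8 × 1.844 = 3.836 × 10^7 m³
ΔV = ΔV₁ + ΔV₂ = 6.675 × 10^7 m³

ΔV ≈ 6.68 × 10^7 m³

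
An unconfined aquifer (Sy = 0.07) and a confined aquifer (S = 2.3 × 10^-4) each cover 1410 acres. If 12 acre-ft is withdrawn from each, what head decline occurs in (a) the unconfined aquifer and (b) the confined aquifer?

A = 1410 acres = 5.706 × 10^6 m²
ΔV = 12 acre-ft = 14800 m³
Unconfined: Δh_u = ΔV/(Sy·A) = 14800/(0.07 × 5.706 × 10^6) = 0.03706 m
Confined: Δh_c = ΔV/(S·A) = 14800/(2.3 × 10^-4 × 5.706 × 10^6) = 11.28 m

Δh_u ≈ 0.0371 m; Δh_c ≈ 11.3 m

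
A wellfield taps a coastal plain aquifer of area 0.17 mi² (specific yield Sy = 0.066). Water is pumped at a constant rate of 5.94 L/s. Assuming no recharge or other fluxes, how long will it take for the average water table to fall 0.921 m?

A = 0.17 mi² = 4.403 × 10^5 m²
ΔV = Sy × A × Δh = 0.066 × 4.403 × 10^5 × 0.921 = 26760 m³
Q = 5.94 L/s = 513.2 m³/d
t = ΔV / Q = 26760 m³ / 513.2 m³/d = 52.15 d

t ≈ 52.1 days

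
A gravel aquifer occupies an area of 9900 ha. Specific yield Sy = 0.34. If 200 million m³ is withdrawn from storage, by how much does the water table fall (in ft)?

Δh ≈ 19.5 ft

A = 9900 ha = 9.9 × 10^7 m²
ΔV = 200 million m³ = 2 × 10^8 m³
Δh = ΔV / (Sy × A) = 2 × 10^8 m³ / (0.34 × 9.9 × 10^7 m²) = 5.942 m
Δh = 5.942 m = 19.49 ft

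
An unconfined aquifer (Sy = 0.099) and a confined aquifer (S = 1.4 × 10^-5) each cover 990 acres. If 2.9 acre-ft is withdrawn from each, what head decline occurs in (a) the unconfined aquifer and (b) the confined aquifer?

Δh_u ≈ 0.00902 m; Δh_c ≈ 63.8 m

A = 990 acres = 4.006 × 10^6 m²
ΔV = 2.9 acre-ft = 3577 m³
Unconfined: Δh_u = ΔV/(Sy·A) = 3577/(0.099 × 4.006 × 10^6) = 0.009019 m
Confined: Δh_c = ΔV/(S·A) = 3577/(1.4 × 10^-5 × 4.006 × 10^6) = 63.77 m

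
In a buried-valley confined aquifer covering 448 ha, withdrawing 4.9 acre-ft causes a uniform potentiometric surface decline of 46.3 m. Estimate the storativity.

A = 448 ha = 4.48 × 10^6 m²
ΔV = 4.9 acre-ft = 6044 m³
S = ΔV / (A × Δh) = 6044 m³ / (4.48 × 10^6 m² × 46.3 m) = 2.914 × 10^-5

S ≈ 2.9 × 10^-5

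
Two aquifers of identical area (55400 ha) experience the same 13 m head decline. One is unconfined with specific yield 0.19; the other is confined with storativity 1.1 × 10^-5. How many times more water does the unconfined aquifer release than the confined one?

A = 55400 ha = 5.54 × 10^8 m²
Unconfined: ΔV_u = Sy × A × Δh = 0.19 × 5.54 × 10^8 × 13 = 1.368 × 10^9 m³
Confined: ΔV_c = S × A × Δh = 1.1 × 10^-5 × 5.54 × 10^8 × 13 = 79220 m³
Ratio = ΔV_u / ΔV_c = Sy / S = 0.19 / 1.1 × 10^-5 = 17270

ΔV_u / ΔV_c ≈ 17300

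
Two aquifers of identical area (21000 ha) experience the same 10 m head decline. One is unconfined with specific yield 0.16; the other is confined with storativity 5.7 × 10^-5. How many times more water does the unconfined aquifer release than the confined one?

A = 21000 ha = 2.1 × 10^8 m²
Unconfined: ΔV_u = Sy × A × Δh = 0.16 × 2.1 × 10^8 × 10 = 3.36 × 10^8 m³
Confined: ΔV_c = S × A × Δh = 5.7 × 10^-5 × 2.1 × 10^8 × 10 = 1.197 × 10^5 m³
Ratio = ΔV_u / ΔV_c = Sy / S = 0.16 / 5.7 × 10^-5 = 2807

ΔV_u / ΔV_c ≈ 2810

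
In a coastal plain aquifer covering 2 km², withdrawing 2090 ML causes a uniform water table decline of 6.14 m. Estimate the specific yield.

Sy ≈ 0.17

A = 2 km² = 2 × 10^6 m²
ΔV = 2090 ML = 2.09 × 10^6 m³
Sy = ΔV / (A × Δh) = 2.09 × 10^6 m³ / (2 × 10^6 m² × 6.14 m) = 0.1702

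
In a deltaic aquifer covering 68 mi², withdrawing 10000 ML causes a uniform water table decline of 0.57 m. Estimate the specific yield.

Sy ≈ 0.1

A = 68 mi² = 1.761 × 10^8 m²
ΔV = 10000 ML = 1 × 10^7 m³
Sy = ΔV / (A × Δh) = 1 × 10^7 m³ / (1.761 × 10^8 m² × 0.57 m) = 0.09961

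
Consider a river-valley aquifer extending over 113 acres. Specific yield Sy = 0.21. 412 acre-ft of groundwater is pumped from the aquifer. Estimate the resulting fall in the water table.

Δh ≈ 5.29 m

A = 113 acres = 4.573 × 10^5 m²
ΔV = 412 acre-ft = 5.082 × 10^5 m³
Δh = ΔV / (Sy × A) = 5.082 × 10^5 m³ / (0.21 × 4.573 × 10^5 m²) = 5.292 m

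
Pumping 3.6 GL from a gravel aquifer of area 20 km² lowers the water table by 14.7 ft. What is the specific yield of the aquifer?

A = 20 km² = 2 × 10^7 m²
Δh = 14.7 ft = 4.481 m
ΔV = 3.6 GL = 3.6 × 10^6 m³
Sy = ΔV / (A × Δh) = 3.6 × 10^6 m³ / (2 × 10^7 m² × 4.481 m) = 0.04017

Sy ≈ 0.04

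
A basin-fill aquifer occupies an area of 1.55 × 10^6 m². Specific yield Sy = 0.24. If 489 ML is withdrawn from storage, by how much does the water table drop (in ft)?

ΔV = 489 ML = 4.89 × 10^5 m³
Δh = ΔV / (Sy × A) = 4.89 × 10^5 m³ / (0.24 × 1.55 × 10^6 m²) = 1.315 m
Δh = 1.315 m = 4.313 ft

Δh ≈ 4.31 ft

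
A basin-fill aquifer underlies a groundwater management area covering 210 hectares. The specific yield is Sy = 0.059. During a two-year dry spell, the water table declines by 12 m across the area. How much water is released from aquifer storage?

ΔV ≈ 1.49 × 10^6 m³

A = 210 hectares = 2.1 × 10^6 m²
ΔV = Sy × A × Δh = 0.059 × 2.1 × 10^6 m² × 12 m = 1.487 × 10^6 m³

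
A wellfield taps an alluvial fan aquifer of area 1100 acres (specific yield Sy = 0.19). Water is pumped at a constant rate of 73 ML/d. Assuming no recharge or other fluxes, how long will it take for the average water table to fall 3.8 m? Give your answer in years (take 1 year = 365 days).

t ≈ 0.121 years

A = 1100 acres = 4.452 × 10^6 m²
ΔV = Sy × A × Δh = 0.19 × 4.452 × 10^6 × 3.8 = 3.214 × 10^6 m³
Q = 73 ML/d = 73000 m³/d
t = ΔV / Q = 3.214 × 10^6 m³ / 73000 m³/d = 44.03 d
t = 44.03 d ≈ 0.1206 years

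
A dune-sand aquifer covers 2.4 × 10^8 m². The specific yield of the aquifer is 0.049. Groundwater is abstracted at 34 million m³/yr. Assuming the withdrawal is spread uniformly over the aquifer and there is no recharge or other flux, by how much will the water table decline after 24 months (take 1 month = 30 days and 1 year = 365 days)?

Q = 34 million m³/yr = 93150 m³/d
t = 24 months = 720 d
ΔV = Q × t = 93150 m³/d × 720 d = 6.707 × 10^7 m³
Δh = ΔV / (Sy × A) = 6.707 × 10^7 / (0.049 × 2.4 × 10^8) = 5.703 m

Δh ≈ 5.7 m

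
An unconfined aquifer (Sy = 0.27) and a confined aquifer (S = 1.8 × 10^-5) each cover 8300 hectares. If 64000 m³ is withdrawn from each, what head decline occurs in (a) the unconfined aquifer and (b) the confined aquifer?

A = 8300 hectares = 8.3 × 10^7 m²
Unconfined: Δh_u = ΔV/(Sy·A) = 64000/(0.27 × 8.3 × 10^7) = 0.002856 m
Confined: Δh_c = ΔV/(S·A) = 64000/(1.8 × 10^-5 × 8.3 × 10^7) = 42.84 m

Δh_u ≈ 0.00286 m; Δh_c ≈ 42.8 m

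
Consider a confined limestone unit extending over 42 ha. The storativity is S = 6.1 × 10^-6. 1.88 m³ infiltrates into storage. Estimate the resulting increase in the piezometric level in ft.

Δh ≈ 2.41 ft

A = 42 ha = 4.2 × 10^5 m²
Δh = ΔV / (S × A) = 1.88 m³ / (6.1 × 10^-6 × 4.2 × 10^5 m²) = 0.7338 m
Δh = 0.7338 m = 2.407 ft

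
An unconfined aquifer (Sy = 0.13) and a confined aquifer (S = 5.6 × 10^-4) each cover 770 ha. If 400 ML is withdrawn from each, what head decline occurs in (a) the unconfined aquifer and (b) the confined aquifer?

Δh_u ≈ 0.4 m; Δh_c ≈ 92.8 m

A = 770 ha = 7.7 × 10^6 m²
ΔV = 400 ML = 4 × 10^5 m³
Unconfined: Δh_u = ΔV/(Sy·A) = 4 × 10^5/(0.13 × 7.7 × 10^6) = 0.3996 m
Confined: Δh_c = ΔV/(S·A) = 4 × 10^5/(5.6 × 10^-4 × 7.7 × 10^6) = 92.76 m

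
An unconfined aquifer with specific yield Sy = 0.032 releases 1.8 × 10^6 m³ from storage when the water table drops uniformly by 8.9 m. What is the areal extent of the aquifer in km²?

A ≈ 6.32 km²

A = ΔV / (Sy × Δh) = 1.8 × 10^6 / (0.032 × 8.9) = 6.32 × 10^6 m²
A = 6.32 × 10^6 m² = 6.32 km²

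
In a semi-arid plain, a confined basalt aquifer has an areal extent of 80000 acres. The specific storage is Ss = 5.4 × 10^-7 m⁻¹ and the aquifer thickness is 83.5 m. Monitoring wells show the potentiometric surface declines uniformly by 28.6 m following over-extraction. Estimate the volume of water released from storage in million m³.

ΔV ≈ 0.417 million m³

S = Ss × b = 5.4 × 10^-7 m⁻¹ × 83.5 m = 4.509 × 10^-5
A = 80000 acres = 3.237 × 10^8 m²
ΔV = S × A × Δh = 4.509 × 10^-5 × 3.237 × 10^8 m² × 28.6 m = 4.175 × 10^5 m³
ΔV = 4.175 × 10^5 m³ = 0.4175 million m³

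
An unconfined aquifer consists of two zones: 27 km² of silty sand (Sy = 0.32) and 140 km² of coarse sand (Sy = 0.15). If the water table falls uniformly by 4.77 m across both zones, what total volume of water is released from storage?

ΔV ≈ 1.41 × 10^8 m³

A₁ = 27 km² = 2.7 × 10^7 m²; A₂ = 140 km² = 1.4 × 10^8 m²
ΔV₁ = 0.32 × 2.7 × 10^7 × 4.77 = 4.121 × 10^7 m³
ΔV₂ = 0.15 × 1.4 × 10^8 × 4.77 = 1.002 × 10^8 m³
ΔV = ΔV₁ + ΔV₂ = 1.414 × 10^8 m³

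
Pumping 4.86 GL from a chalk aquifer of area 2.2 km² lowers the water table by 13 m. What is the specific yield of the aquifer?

A = 2.2 km² = 2.2 × 10^6 m²
ΔV = 4.86 GL = 4.86 × 10^6 m³
Sy = ΔV / (A × Δh) = 4.86 × 10^6 m³ / (2.2 × 10^6 m² × 13 m) = 0.1699

Sy ≈ 0.17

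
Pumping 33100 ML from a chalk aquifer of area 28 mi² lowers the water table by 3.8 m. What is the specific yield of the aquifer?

Sy ≈ 0.12

A = 28 mi² = 7.252 × 10^7 m²
ΔV = 33100 ML = 3.31 × 10^7 m³
Sy = ΔV / (A × Δh) = 3.31 × 10^7 m³ / (7.252 × 10^7 m² × 3.8 m) = 0.1201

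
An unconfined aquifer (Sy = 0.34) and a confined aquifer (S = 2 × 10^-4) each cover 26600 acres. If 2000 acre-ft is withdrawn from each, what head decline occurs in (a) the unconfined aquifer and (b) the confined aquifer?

Δh_u ≈ 0.0674 m; Δh_c ≈ 115 m

A = 26600 acres = 1.076 × 10^8 m²
ΔV = 2000 acre-ft = 2.467 × 10^6 m³
Unconfined: Δh_u = ΔV/(Sy·A) = 2.467 × 10^6/(0.34 × 1.076 × 10^8) = 0.0674 m
Confined: Δh_c = ΔV/(S·A) = 2.467 × 10^6/(2 × 10^-4 × 1.076 × 10^8) = 114.6 m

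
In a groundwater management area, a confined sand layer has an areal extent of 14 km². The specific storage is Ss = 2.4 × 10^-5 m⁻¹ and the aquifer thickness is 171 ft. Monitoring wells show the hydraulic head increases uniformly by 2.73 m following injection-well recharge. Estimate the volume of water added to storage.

b = 171 ft = 52.12 m
S = Ss × b = 2.4 × 10^-5 m⁻¹ × 52.12 m = 1.251 × 10^-3
A = 14 km² = 1.4 × 10^7 m²
ΔV = S × A × Δh = 0.001251 × 1.4 × 10^7 m² × 2.73 m = 47810 m³

ΔV ≈ 47800 m³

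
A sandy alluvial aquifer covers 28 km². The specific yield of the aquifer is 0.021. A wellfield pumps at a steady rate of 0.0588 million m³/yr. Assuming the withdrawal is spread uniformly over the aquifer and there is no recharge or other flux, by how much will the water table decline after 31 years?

A = 28 km² = 2.8 × 10^7 m²
Q = 0.0588 million m³/yr = 161.1 m³/d
t = 31 years = 11320 d
ΔV = Q × t = 161.1 m³/d × 11320 d = 1.823 × 10^6 m³
Δh = ΔV / (Sy × A) = 1.823 × 10^6 / (0.021 × 2.8 × 10^7) = 3.1 m

Δh ≈ 3.1 m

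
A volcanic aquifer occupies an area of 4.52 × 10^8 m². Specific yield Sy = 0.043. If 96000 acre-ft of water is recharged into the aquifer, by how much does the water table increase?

Δh ≈ 6.09 m

ΔV = 96000 acre-ft = 1.184 × 10^8 m³
Δh = ΔV / (Sy × A) = 1.184 × 10^8 m³ / (0.043 × 4.52 × 10^8 m²) = 6.093 m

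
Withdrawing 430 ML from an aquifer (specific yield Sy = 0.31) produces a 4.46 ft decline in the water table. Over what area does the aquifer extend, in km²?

Δh = 4.46 ft = 1.359 m
ΔV = 430 ML = 4.3 × 10^5 m³
A = ΔV / (Sy × Δh) = 4.3 × 10^5 / (0.31 × 1.359) = 1.02 × 10^6 m²
A = 1.02 × 10^6 m² = 1.02 km²

A ≈ 1.02 km²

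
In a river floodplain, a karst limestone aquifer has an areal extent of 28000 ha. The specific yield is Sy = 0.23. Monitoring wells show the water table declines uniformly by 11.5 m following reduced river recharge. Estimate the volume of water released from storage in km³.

A = 28000 ha = 2.8 × 10^8 m²
ΔV = Sy × A × Δh = 0.23 × 2.8 × 10^8 m² × 11.5 m = 7.406 × 10^8 m³
ΔV = 7.406 × 10^8 m³ = 0.7406 km³

ΔV ≈ 0.741 km³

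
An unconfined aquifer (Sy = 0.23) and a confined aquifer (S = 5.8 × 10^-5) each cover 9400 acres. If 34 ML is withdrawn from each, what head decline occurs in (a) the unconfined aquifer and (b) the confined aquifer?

Δh_u ≈ 0.00389 m; Δh_c ≈ 15.4 m

A = 9400 acres = 3.804 × 10^7 m²
ΔV = 34 ML = 34000 m³
Unconfined: Δh_u = ΔV/(Sy·A) = 34000/(0.23 × 3.804 × 10^7) = 0.003886 m
Confined: Δh_c = ΔV/(S·A) = 34000/(5.8 × 10^-5 × 3.804 × 10^7) = 15.41 m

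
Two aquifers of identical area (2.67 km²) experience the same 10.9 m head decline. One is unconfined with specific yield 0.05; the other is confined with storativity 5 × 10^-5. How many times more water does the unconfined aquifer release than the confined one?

A = 2.67 km² = 2.67 × 10^6 m²
Unconfined: ΔV_u = Sy × A × Δh = 0.05 × 2.67 × 10^6 × 10.9 = 1.455 × 10^6 m³
Confined: ΔV_c = S × A × Δh = 5 × 10^-5 × 2.67 × 10^6 × 10.9 = 1455 m³
Ratio = ΔV_u / ΔV_c = Sy / S = 0.05 / 5 × 10^-5 = 1000

ΔV_u / ΔV_c ≈ 1000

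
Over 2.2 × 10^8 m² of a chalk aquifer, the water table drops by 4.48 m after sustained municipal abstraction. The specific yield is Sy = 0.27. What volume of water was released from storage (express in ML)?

ΔV ≈ 2.66 × 10^5 ML

ΔV = Sy × A × Δh = 0.27 × 2.2 × 10^8 m² × 4.48 m = 2.661 × 10^8 m³
ΔV = 2.661 × 10^8 m³ = 2.661 × 10^5 ML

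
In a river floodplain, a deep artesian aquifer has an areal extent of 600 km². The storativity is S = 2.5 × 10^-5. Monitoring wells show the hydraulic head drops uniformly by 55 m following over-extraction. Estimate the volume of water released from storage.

A = 600 km² = 6 × 10^8 m²
ΔV = S × A × Δh = 2.5 × 10^-5 × 6 × 10^8 m² × 55 m = 8.25 × 10^5 m³

ΔV ≈ 8.25 × 10^5 m³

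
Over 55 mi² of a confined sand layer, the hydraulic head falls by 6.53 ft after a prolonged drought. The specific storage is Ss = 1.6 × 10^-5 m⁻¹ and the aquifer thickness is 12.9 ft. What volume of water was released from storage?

b = 12.9 ft = 3.932 m
S = Ss × b = 1.6 × 10^-5 m⁻¹ × 3.932 m = 6.291 × 10^-5
A = 55 mi² = 1.424 × 10^8 m²
Δh = 6.53 ft = 1.99 m
ΔV = S × A × Δh = 6.291 × 10^-5 × 1.424 × 10^8 m² × 1.99 m = 17840 m³

ΔV ≈ 17800 m³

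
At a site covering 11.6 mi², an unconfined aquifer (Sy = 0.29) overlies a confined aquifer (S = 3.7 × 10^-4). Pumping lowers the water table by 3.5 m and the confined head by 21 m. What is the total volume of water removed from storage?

ΔV ≈ 3.07 × 10^7 m³

A = 11.6 mi² = 3.004 × 10^7 m²
Unconfined: ΔV_u = Sy × A × Δh_u = 0.29 × 3.004 × 10^7 × 3.5 = 3.049 × 10^7 m³
Confined: ΔV_c = S × A × Δh_c = 3.7 × 10^-4 × 3.004 × 10^7 × 21 = 2.334 × 10^5 m³
Total ΔV = 3.049 × 10^7 + 2.334 × 10^5 = 3.073 × 10^7 m³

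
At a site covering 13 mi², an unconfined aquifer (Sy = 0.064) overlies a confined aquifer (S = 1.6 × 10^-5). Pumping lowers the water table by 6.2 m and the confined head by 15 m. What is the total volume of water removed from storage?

ΔV ≈ 1.34 × 10^7 m³

A = 13 mi² = 3.367 × 10^7 m²
Unconfined: ΔV_u = Sy × A × Δh_u = 0.064 × 3.367 × 10^7 × 6.2 = 1.336 × 10^7 m³
Confined: ΔV_c = S × A × Δh_c = 1.6 × 10^-5 × 3.367 × 10^7 × 15 = 8081 m³
Total ΔV = 1.336 × 10^7 + 8081 = 1.337 × 10^7 m³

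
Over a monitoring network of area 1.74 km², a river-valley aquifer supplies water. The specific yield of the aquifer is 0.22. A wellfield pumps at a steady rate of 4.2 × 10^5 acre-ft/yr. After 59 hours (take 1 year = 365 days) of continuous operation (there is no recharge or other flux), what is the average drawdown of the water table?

Δh ≈ 9.12 m

A = 1.74 km² = 1.74 × 10^6 m²
Q = 4.2 × 10^5 acre-ft/yr = 1.419 × 10^6 m³/d
t = 59 hours = 2.458 d
ΔV = Q × t = 1.419 × 10^6 m³/d × 2.458 d = 3.489 × 10^6 m³
Δh = ΔV / (Sy × A) = 3.489 × 10^6 / (0.22 × 1.74 × 10^6) = 9.115 m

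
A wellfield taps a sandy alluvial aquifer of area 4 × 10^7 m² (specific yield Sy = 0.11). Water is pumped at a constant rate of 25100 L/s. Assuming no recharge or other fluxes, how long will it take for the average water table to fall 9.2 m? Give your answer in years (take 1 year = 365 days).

t ≈ 0.0511 years

ΔV = Sy × A × Δh = 0.11 × 4 × 10^7 × 9.2 = 4.048 × 10^7 m³
Q = 25100 L/s = 2.169 × 10^6 m³/d
t = ΔV / Q = 4.048 × 10^7 m³ / 2.169 × 10^6 m³/d = 18.67 d
t = 18.67 d ≈ 0.05114 years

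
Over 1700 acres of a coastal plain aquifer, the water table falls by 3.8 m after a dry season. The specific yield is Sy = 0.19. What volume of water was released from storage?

ΔV ≈ 4.97 × 10^6 m³

A = 1700 acres = 6.88 × 10^6 m²
ΔV = Sy × A × Δh = 0.19 × 6.88 × 10^6 m² × 3.8 m = 4.967 × 10^6 m³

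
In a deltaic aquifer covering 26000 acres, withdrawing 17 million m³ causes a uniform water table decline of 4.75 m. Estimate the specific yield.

A = 26000 acres = 1.052 × 10^8 m²
ΔV = 17 million m³ = 1.7 × 10^7 m³
Sy = ΔV / (A × Δh) = 1.7 × 10^7 m³ / (1.052 × 10^8 m² × 4.75 m) = 0.03401

Sy ≈ 0.034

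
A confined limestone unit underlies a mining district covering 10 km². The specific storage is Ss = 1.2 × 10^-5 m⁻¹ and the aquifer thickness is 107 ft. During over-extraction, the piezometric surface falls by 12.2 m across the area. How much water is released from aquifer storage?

ΔV ≈ 47700 m³

b = 107 ft = 32.61 m
S = Ss × b = 1.2 × 10^-5 m⁻¹ × 32.61 m = 3.914 × 10^-4
A = 10 km² = 1 × 10^7 m²
ΔV = S × A × Δh = 3.914 × 10^-4 × 1 × 10^7 m² × 12.2 m = 47750 m³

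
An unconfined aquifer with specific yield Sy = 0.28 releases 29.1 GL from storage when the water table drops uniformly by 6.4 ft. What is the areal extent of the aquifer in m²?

A ≈ 5.33 × 10^7 m²

Δh = 6.4 ft = 1.951 m
ΔV = 29.1 GL = 2.91 × 10^7 m³
A = ΔV / (Sy × Δh) = 2.91 × 10^7 / (0.28 × 1.951) = 5.328 × 10^7 m²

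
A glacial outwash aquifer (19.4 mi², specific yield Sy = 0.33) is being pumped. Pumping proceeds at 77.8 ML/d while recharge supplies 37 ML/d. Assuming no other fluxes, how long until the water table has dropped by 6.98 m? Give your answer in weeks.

t ≈ 405 weeks

A = 19.4 mi² = 5.025 × 10^7 m²
ΔV = Sy × A × Δh = 0.33 × 5.025 × 10^7 × 6.98 = 1.157 × 10^8 m³
Net withdrawal = 77.8 − 37 = 40.8 ML/d = 40800 m³/d
t = ΔV / Q = 1.157 × 10^8 m³ / 40800 m³/d = 2837 d
t = 2837 d ≈ 405.2 weeks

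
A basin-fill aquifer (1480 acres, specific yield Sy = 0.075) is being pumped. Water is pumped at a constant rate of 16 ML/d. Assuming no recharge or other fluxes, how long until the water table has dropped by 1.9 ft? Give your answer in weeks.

A = 1480 acres = 5.989 × 10^6 m²
Δh = 1.9 ft = 0.5791 m
ΔV = Sy × A × Δh = 0.075 × 5.989 × 10^6 × 0.5791 = 2.601 × 10^5 m³
Q = 16 ML/d = 16000 m³/d
t = ΔV / Q = 2.601 × 10^5 m³ / 16000 m³/d = 16.26 d
t = 16.26 d ≈ 2.323 weeks

t ≈ 2.32 weeks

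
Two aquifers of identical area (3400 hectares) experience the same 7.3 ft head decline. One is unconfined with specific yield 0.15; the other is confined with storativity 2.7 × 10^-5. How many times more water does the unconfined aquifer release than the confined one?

ΔV_u / ΔV_c ≈ 5560

A = 3400 hectares = 3.4 × 10^7 m²
Δh = 7.3 ft = 2.225 m
Unconfined: ΔV_u = Sy × A × Δh = 0.15 × 3.4 × 10^7 × 2.225 = 1.135 × 10^7 m³
Confined: ΔV_c = S × A × Δh = 2.7 × 10^-5 × 3.4 × 10^7 × 2.225 = 2043 m³
Ratio = ΔV_u / ΔV_c = Sy / S = 0.15 / 2.7 × 10^-5 = 5556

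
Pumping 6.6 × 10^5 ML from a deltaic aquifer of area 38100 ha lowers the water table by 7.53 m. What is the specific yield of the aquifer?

Sy ≈ 0.23

A = 38100 ha = 3.81 × 10^8 m²
ΔV = 6.6 × 10^5 ML = 6.6 × 10^8 m³
Sy = ΔV / (A × Δh) = 6.6 × 10^8 m³ / (3.81 × 10^8 m² × 7.53 m) = 0.2301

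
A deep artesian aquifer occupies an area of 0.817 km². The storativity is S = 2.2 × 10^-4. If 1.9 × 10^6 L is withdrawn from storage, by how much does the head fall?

Δh ≈ 10.6 m

A = 0.817 km² = 8.17 × 10^5 m²
ΔV = 1.9 × 10^6 L = 1900 m³
Δh = ΔV / (S × A) = 1900 m³ / (2.2 × 10^-4 × 8.17 × 10^5 m²) = 10.57 m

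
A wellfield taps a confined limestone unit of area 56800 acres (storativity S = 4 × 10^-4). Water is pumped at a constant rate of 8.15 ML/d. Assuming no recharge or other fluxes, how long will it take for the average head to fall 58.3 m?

t ≈ 658 days

A = 56800 acres = 2.299 × 10^8 m²
ΔV = S × A × Δh = 4 × 10^-4 × 2.299 × 10^8 × 58.3 = 5.36 × 10^6 m³
Q = 8.15 ML/d = 8150 m³/d
t = ΔV / Q = 5.36 × 10^6 m³ / 8150 m³/d = 657.7 d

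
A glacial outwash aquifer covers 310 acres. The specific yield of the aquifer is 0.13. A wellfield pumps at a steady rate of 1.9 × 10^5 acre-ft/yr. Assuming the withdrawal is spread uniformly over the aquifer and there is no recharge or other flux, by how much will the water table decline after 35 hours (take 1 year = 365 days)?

A = 310 acres = 1.255 × 10^6 m²
Q = 1.9 × 10^5 acre-ft/yr = 6.421 × 10^5 m³/d
t = 35 hours = 1.458 d
ΔV = Q × t = 6.421 × 10^5 m³/d × 1.458 d = 9.364 × 10^5 m³
Δh = ΔV / (Sy × A) = 9.364 × 10^5 / (0.13 × 1.255 × 10^6) = 5.742 m

Δh ≈ 5.74 m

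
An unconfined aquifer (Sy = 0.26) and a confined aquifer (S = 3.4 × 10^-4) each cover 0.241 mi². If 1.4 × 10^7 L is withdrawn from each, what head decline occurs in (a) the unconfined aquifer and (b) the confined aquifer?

Δh_u ≈ 0.0863 m; Δh_c ≈ 66 m

A = 0.241 mi² = 6.242 × 10^5 m²
ΔV = 1.4 × 10^7 L = 14000 m³
Unconfined: Δh_u = ΔV/(Sy·A) = 14000/(0.26 × 6.242 × 10^5) = 0.08627 m
Confined: Δh_c = ΔV/(S·A) = 14000/(3.4 × 10^-4 × 6.242 × 10^5) = 65.97 m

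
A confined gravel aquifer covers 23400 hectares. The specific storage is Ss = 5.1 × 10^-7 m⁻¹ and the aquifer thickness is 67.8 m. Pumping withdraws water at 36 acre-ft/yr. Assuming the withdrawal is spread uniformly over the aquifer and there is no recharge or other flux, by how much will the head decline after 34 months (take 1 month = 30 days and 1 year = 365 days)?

Δh ≈ 15.3 m

S = Ss × b = 5.1 × 10^-7 m⁻¹ × 67.8 m = 3.458 × 10^-5
A = 23400 hectares = 2.34 × 10^8 m²
Q = 36 acre-ft/yr = 121.7 m³/d
t = 34 months = 1020 d
ΔV = Q × t = 121.7 m³/d × 1020 d = 1.241 × 10^5 m³
Δh = ΔV / (S × A) = 1.241 × 10^5 / (3.458 × 10^-5 × 2.34 × 10^8) = 15.34 m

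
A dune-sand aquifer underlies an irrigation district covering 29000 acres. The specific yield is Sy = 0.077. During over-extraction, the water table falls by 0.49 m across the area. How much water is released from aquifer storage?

ΔV ≈ 4.43 × 10^6 m³

A = 29000 acres = 1.174 × 10^8 m²
ΔV = Sy × A × Δh = 0.077 × 1.174 × 10^8 m² × 0.49 m = 4.428 × 10^6 m³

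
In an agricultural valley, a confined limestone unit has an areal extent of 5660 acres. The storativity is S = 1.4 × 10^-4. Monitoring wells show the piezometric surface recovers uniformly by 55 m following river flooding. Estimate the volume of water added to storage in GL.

ΔV ≈ 0.176 GL

A = 5660 acres = 2.291 × 10^7 m²
ΔV = S × A × Δh = 1.4 × 10^-4 × 2.291 × 10^7 m² × 55 m = 1.764 × 10^5 m³
ΔV = 1.764 × 10^5 m³ = 0.1764 GL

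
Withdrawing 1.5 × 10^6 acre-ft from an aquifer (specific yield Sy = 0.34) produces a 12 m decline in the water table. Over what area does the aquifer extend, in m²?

ΔV = 1.5 × 10^6 acre-ft = 1.85 × 10^9 m³
A = ΔV / (Sy × Δh) = 1.85 × 10^9 / (0.34 × 12) = 4.535 × 10^8 m²

A ≈ 4.53 × 10^8 m²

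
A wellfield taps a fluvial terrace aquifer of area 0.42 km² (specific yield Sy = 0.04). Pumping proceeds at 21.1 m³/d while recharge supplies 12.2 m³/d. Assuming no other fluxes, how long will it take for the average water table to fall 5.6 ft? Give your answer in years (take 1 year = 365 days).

t ≈ 8.83 years

A = 0.42 km² = 4.2 × 10^5 m²
Δh = 5.6 ft = 1.707 m
ΔV = Sy × A × Δh = 0.04 × 4.2 × 10^5 × 1.707 = 28680 m³
Net withdrawal = 21.1 − 12.2 = 8.9 m³/d
t = ΔV / Q = 28680 m³ / 8.9 m³/d = 3222 d
t = 3222 d ≈ 8.827 years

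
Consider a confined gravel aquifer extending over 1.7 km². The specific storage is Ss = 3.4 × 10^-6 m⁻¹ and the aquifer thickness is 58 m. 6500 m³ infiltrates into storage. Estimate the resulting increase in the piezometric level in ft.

Δh ≈ 63.6 ft

S = Ss × b = 3.4 × 10^-6 m⁻¹ × 58 m = 1.972 × 10^-4
A = 1.7 km² = 1.7 × 10^6 m²
Δh = ΔV / (S × A) = 6500 m³ / (1.972 × 10^-4 × 1.7 × 10^6 m²) = 19.39 m
Δh = 19.39 m = 63.61 ft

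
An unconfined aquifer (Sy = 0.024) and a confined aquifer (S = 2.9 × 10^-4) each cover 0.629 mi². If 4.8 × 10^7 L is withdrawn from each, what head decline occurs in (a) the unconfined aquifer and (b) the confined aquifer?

A = 0.629 mi² = 1.629 × 10^6 m²
ΔV = 4.8 × 10^7 L = 48000 m³
Unconfined: Δh_u = ΔV/(Sy·A) = 48000/(0.024 × 1.629 × 10^6) = 1.228 m
Confined: Δh_c = ΔV/(S·A) = 48000/(2.9 × 10^-4 × 1.629 × 10^6) = 101.6 m

Δh_u ≈ 1.23 m; Δh_c ≈ 102 m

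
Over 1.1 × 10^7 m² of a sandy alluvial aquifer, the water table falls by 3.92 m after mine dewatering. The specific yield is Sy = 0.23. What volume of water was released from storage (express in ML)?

ΔV = Sy × A × Δh = 0.23 × 1.1 × 10^7 m² × 3.92 m = 9.918 × 10^6 m³
ΔV = 9.918 × 10^6 m³ = 9918 ML

ΔV ≈ 9920 ML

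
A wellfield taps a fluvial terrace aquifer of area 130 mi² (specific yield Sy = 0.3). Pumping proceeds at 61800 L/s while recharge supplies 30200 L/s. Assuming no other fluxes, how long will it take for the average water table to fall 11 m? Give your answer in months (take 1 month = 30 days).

A = 130 mi² = 3.367 × 10^8 m²
ΔV = Sy × A × Δh = 0.3 × 3.367 × 10^8 × 11 = 1.111 × 10^9 m³
Net withdrawal = 61800 − 30200 = 31600 L/s = 2.73 × 10^6 m³/d
t = ΔV / Q = 1.111 × 10^9 m³ / 2.73 × 10^6 m³/d = 407 d
t = 407 d ≈ 13.57 months

t ≈ 13.6 months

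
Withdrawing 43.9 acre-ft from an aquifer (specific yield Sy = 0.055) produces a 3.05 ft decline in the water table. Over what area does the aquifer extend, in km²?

Δh = 3.05 ft = 0.9296 m
ΔV = 43.9 acre-ft = 54150 m³
A = ΔV / (Sy × Δh) = 54150 / (0.055 × 0.9296) = 1.059 × 10^6 m²
A = 1.059 × 10^6 m² = 1.059 km²

A ≈ 1.06 km²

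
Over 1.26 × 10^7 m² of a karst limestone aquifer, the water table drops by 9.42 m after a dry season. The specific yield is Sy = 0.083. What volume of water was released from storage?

ΔV = Sy × A × Δh = 0.083 × 1.26 × 10^7 m² × 9.42 m = 9.851 × 10^6 m³

ΔV ≈ 9.85 × 10^6 m³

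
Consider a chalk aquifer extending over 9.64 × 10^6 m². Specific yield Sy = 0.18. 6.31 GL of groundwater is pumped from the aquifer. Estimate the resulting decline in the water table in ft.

Δh ≈ 11.9 ft

ΔV = 6.31 GL = 6.31 × 10^6 m³
Δh = ΔV / (Sy × A) = 6.31 × 10^6 m³ / (0.18 × 9.64 × 10^6 m²) = 3.636 m
Δh = 3.636 m = 11.93 ft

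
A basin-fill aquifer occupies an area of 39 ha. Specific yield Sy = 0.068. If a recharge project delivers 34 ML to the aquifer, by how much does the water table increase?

A = 39 ha = 3.9 × 10^5 m²
ΔV = 34 ML = 34000 m³
Δh = ΔV / (Sy × A) = 34000 m³ / (0.068 × 3.9 × 10^5 m²) = 1.282 m

Δh ≈ 1.28 m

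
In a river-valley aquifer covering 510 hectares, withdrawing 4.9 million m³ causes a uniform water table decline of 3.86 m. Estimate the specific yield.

Sy ≈ 0.25

A = 510 hectares = 5.1 × 10^6 m²
ΔV = 4.9 million m³ = 4.9 × 10^6 m³
Sy = ΔV / (A × Δh) = 4.9 × 10^6 m³ / (5.1 × 10^6 m² × 3.86 m) = 0.2489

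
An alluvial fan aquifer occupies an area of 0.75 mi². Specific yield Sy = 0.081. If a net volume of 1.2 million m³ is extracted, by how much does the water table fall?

Δh ≈ 7.63 m

A = 0.75 mi² = 1.942 × 10^6 m²
ΔV = 1.2 million m³ = 1.2 × 10^6 m³
Δh = ΔV / (Sy × A) = 1.2 × 10^6 m³ / (0.081 × 1.942 × 10^6 m²) = 7.627 m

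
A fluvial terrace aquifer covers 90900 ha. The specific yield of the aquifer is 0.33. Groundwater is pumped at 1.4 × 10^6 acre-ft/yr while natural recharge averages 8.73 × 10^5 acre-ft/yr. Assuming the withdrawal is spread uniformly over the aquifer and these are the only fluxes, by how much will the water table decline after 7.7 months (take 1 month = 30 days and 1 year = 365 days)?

Δh ≈ 1.37 m

A = 90900 ha = 9.09 × 10^8 m²
Net abstraction = 1.4 × 10^6 − 8.73 × 10^5 = 5.27 × 10^5 acre-ft/yr
Q_net = 5.27 × 10^5 acre-ft/yr = 1.781 × 10^6 m³/d
t = 7.7 months = 231 d
ΔV = Q × t = 1.781 × 10^6 m³/d × 231 d = 4.114 × 10^8 m³
Δh = ΔV / (Sy × A) = 4.114 × 10^8 / (0.33 × 9.09 × 10^8) = 1.371 m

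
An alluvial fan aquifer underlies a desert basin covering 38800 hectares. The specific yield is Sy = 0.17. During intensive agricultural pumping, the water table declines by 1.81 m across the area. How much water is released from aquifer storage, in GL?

A = 38800 hectares = 3.88 × 10^8 m²
ΔV = Sy × A × Δh = 0.17 × 3.88 × 10^8 m² × 1.81 m = 1.194 × 10^8 m³
ΔV = 1.194 × 10^8 m³ = 119.4 GL

ΔV ≈ 119 GL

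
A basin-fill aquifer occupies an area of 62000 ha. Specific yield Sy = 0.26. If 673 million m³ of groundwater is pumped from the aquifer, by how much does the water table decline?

Δh ≈ 4.17 m

A = 62000 ha = 6.2 × 10^8 m²
ΔV = 673 million m³ = 6.73 × 10^8 m³
Δh = ΔV / (Sy × A) = 6.73 × 10^8 m³ / (0.26 × 6.2 × 10^8 m²) = 4.175 m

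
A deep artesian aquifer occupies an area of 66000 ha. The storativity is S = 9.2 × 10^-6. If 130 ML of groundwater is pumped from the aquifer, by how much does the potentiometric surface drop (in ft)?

Δh ≈ 70.2 ft

A = 66000 ha = 6.6 × 10^8 m²
ΔV = 130 ML = 1.3 × 10^5 m³
Δh = ΔV / (S × A) = 1.3 × 10^5 m³ / (9.2 × 10^-6 × 6.6 × 10^8 m²) = 21.41 m
Δh = 21.41 m = 70.24 ft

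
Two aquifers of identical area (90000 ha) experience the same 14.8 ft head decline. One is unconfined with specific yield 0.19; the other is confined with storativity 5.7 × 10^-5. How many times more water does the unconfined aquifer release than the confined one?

ΔV_u / ΔV_c ≈ 3330

A = 90000 ha = 9 × 10^8 m²
Δh = 14.8 ft = 4.511 m
Unconfined: ΔV_u = Sy × A × Δh = 0.19 × 9 × 10^8 × 4.511 = 7.714 × 10^8 m³
Confined: ΔV_c = S × A × Δh = 5.7 × 10^-5 × 9 × 10^8 × 4.511 = 2.314 × 10^5 m³
Ratio = ΔV_u / ΔV_c = Sy / S = 0.19 / 5.7 × 10^-5 = 3333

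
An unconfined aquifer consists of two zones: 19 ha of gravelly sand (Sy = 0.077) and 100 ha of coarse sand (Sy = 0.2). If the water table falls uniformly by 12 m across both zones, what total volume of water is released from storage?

A₁ = 19 ha = 1.9 × 10^5 m²; A₂ = 100 ha = 1 × 10^6 m²
ΔV₁ = 0.077 × 1.9 × 10^5 × 12 = 1.756 × 10^5 m³
ΔV₂ = 0.2 × 1 × 10^6 × 12 = 2.4 × 10^6 m³
ΔV = ΔV₁ + ΔV₂ = 2.576 × 10^6 m³

ΔV ≈ 2.58 × 10^6 m³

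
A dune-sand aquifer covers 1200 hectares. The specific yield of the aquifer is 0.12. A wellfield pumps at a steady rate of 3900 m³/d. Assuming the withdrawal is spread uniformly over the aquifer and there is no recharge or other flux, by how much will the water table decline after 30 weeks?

A = 1200 hectares = 1.2 × 10^7 m²
t = 30 weeks = 210 d
ΔV = Q × t = 3900 m³/d × 210 d = 8.19 × 10^5 m³
Δh = ΔV / (Sy × A) = 8.19 × 10^5 / (0.12 × 1.2 × 10^7) = 0.5687 m

Δh ≈ 0.569 m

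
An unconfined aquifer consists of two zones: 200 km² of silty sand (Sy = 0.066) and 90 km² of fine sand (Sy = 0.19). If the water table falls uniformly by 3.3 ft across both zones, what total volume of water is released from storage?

A₁ = 200 km² = 2 × 10^8 m²; A₂ = 90 km² = 9 × 10^7 m²
Δh = 3.3 ft = 1.006 m
ΔV₁ = 0.066 × 2 × 10^8 × 1.006 = 1.328 × 10^7 m³
ΔV₂ = 0.19 × 9 × 10^7 × 1.006 = 1.72 × 10^7 m³
ΔV = ΔV₁ + ΔV₂ = 3.048 × 10^7 m³

ΔV ≈ 3.05 × 10^7 m³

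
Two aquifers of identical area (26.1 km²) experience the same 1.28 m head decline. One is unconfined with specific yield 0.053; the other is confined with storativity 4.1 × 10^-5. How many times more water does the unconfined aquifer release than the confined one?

A = 26.1 km² = 2.61 × 10^7 m²
Unconfined: ΔV_u = Sy × A × Δh = 0.053 × 2.61 × 10^7 × 1.28 = 1.771 × 10^6 m³
Confined: ΔV_c = S × A × Δh = 4.1 × 10^-5 × 2.61 × 10^7 × 1.28 = 1370 m³
Ratio = ΔV_u / ΔV_c = Sy / S = 0.053 / 4.1 × 10^-5 = 1293

ΔV_u / ΔV_c ≈ 1290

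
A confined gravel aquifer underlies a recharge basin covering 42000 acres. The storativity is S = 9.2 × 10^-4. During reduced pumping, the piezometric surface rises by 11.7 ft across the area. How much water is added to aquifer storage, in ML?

ΔV ≈ 558 ML

A = 42000 acres = 1.7 × 10^8 m²
Δh = 11.7 ft = 3.566 m
ΔV = S × A × Δh = 9.2 × 10^-4 × 1.7 × 10^8 m² × 3.566 m = 5.576 × 10^5 m³
ΔV = 5.576 × 10^5 m³ = 557.6 ML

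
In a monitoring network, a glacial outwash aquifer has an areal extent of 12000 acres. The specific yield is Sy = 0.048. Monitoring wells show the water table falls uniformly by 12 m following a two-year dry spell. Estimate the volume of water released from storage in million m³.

ΔV ≈ 28 million m³

A = 12000 acres = 4.856 × 10^7 m²
ΔV = Sy × A × Δh = 0.048 × 4.856 × 10^7 m² × 12 m = 2.797 × 10^7 m³
ΔV = 2.797 × 10^7 m³ = 27.97 million m³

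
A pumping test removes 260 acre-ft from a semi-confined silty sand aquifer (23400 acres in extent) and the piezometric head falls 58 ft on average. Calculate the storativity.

A = 23400 acres = 9.47 × 10^7 m²
Δh = 58 ft = 17.68 m
ΔV = 260 acre-ft = 3.207 × 10^5 m³
S = ΔV / (A × Δh) = 3.207 × 10^5 m³ / (9.47 × 10^7 m² × 17.68 m) = 1.916 × 10^-4

S ≈ 1.9 × 10^-4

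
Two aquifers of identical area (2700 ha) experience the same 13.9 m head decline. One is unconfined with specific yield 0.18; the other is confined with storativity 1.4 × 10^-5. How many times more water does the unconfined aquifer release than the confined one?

ΔV_u / ΔV_c ≈ 12900

A = 2700 ha = 2.7 × 10^7 m²
Unconfined: ΔV_u = Sy × A × Δh = 0.18 × 2.7 × 10^7 × 13.9 = 6.755 × 10^7 m³
Confined: ΔV_c = S × A × Δh = 1.4 × 10^-5 × 2.7 × 10^7 × 13.9 = 5254 m³
Ratio = ΔV_u / ΔV_c = Sy / S = 0.18 / 1.4 × 10^-5 = 12860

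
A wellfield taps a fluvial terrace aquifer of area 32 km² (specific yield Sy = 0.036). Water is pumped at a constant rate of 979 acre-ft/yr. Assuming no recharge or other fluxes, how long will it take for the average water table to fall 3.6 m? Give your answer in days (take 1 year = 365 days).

A = 32 km² = 3.2 × 10^7 m²
ΔV = Sy × A × Δh = 0.036 × 3.2 × 10^7 × 3.6 = 4.147 × 10^6 m³
Q = 979 acre-ft/yr = 3308 m³/d
t = ΔV / Q = 4.147 × 10^6 m³ / 3308 m³/d = 1254 d

t ≈ 1250 days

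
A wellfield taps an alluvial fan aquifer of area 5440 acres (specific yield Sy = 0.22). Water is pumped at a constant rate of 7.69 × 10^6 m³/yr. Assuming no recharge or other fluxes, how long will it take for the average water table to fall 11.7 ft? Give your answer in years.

t ≈ 2.25 years

A = 5440 acres = 2.201 × 10^7 m²
Δh = 11.7 ft = 3.566 m
ΔV = Sy × A × Δh = 0.22 × 2.201 × 10^7 × 3.566 = 1.727 × 10^7 m³
Q = 7.69 × 10^6 m³/yr = 21070 m³/d
t = ΔV / Q = 1.727 × 10^7 m³ / 21070 m³/d = 819.8 d
t = 819.8 d ≈ 2.246 years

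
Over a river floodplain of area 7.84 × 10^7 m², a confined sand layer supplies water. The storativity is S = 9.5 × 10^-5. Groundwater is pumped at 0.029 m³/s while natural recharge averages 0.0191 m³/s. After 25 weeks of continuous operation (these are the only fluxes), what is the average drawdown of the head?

Δh ≈ 20.1 m

Net abstraction = 0.029 − 0.0191 = 0.0099 m³/s
Q_net = 0.0099 m³/s = 855.4 m³/d
t = 25 weeks = 175 d
ΔV = Q × t = 855.4 m³/d × 175 d = 1.497 × 10^5 m³
Δh = ΔV / (S × A) = 1.497 × 10^5 / (9.5 × 10^-5 × 7.84 × 10^7) = 20.1 m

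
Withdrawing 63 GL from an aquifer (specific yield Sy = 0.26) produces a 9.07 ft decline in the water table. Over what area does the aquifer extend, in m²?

Δh = 9.07 ft = 2.765 m
ΔV = 63 GL = 6.3 × 10^7 m³
A = ΔV / (Sy × Δh) = 6.3 × 10^7 / (0.26 × 2.765) = 8.765 × 10^7 m²

A ≈ 8.76 × 10^7 m²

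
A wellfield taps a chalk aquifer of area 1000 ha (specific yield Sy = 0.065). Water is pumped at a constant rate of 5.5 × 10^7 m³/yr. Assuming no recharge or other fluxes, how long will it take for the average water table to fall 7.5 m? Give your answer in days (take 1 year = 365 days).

A = 1000 ha = 1 × 10^7 m²
ΔV = Sy × A × Δh = 0.065 × 1 × 10^7 × 7.5 = 4.875 × 10^6 m³
Q = 5.5 × 10^7 m³/yr = 1.507 × 10^5 m³/d
t = ΔV / Q = 4.875 × 10^6 m³ / 1.507 × 10^5 m³/d = 32.35 d

t ≈ 32.4 days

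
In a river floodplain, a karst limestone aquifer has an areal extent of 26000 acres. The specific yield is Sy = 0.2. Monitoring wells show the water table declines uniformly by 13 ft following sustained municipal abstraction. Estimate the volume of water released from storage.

ΔV ≈ 8.34 × 10^7 m³

A = 26000 acres = 1.052 × 10^8 m²
Δh = 13 ft = 3.962 m
ΔV = Sy × A × Δh = 0.2 × 1.052 × 10^8 m² × 3.962 m = 8.338 × 10^7 m³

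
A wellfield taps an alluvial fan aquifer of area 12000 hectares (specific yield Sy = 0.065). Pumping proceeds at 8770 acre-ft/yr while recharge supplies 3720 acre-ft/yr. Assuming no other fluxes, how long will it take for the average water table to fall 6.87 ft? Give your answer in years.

t ≈ 2.62 years

A = 12000 hectares = 1.2 × 10^8 m²
Δh = 6.87 ft = 2.094 m
ΔV = Sy × A × Δh = 0.065 × 1.2 × 10^8 × 2.094 = 1.633 × 10^7 m³
Net withdrawal = 8770 − 3720 = 5050 acre-ft/yr = 17070 m³/d
t = ΔV / Q = 1.633 × 10^7 m³ / 17070 m³/d = 957.1 d
t = 957.1 d ≈ 2.622 years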